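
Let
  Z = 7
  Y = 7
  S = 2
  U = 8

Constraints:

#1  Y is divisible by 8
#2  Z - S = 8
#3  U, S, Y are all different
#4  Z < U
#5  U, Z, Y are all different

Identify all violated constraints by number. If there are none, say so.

The assignment fails constraints 1, 2, 5.

#1 7 = 8*0 + 7, so 8 does not divide 7  ✘
#2 Z - S = 7 - 2 = 5, not 8  ✘
#3 values 8, 2, 7 are pairwise distinct  ✔
#4 Z = 7, U = 8; 7 < 8  ✔
#5 Z = Y = 7, not all different  ✘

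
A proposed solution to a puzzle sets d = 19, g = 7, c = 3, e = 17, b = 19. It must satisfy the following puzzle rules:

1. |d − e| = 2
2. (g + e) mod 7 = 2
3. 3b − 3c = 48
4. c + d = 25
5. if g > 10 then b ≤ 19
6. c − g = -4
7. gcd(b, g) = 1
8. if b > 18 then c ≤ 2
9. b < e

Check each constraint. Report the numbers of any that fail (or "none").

1. |19 − 17| = 2 — satisfied.
2. g + e = 24; 24 mod 7 = 3, not 2 — violated.
3. 3b − 3c = 3(19) − 3(3) = 48 — satisfied.
4. c + d = 3 + 19 = 22, not 25 — violated.
5. g = 7, not > 10; antecedent false, conditional vacuously true — satisfied.
6. c − g = 3 − 7 = -4 — satisfied.
7. gcd(19, 7) = 1 — satisfied.
8. b = 19 > 18, so we need c ≤ 2; but c = 3 > 2 — violated.
9. b = 19, e = 17; 19 ≥ 17 (want <) — violated.

Constraints 2, 4, 8, 9 are violated.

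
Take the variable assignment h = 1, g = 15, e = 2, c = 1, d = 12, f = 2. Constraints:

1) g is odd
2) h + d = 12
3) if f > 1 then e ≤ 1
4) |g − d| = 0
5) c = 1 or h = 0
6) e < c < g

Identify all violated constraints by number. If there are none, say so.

Constraints 2, 3, 4, and 6 are violated.

1) g = 15 is odd  true
2) h + d = 1 + 12 = 13, not 12  false
3) f = 2 > 1, so we need e ≤ 1; but e = 2 > 1  false
4) |15 − 12| = 3, not 0  false
5) c = 1 = 1 (first disjunct)  true
6) values 2, 1, 15; e = 2 is not < c = 1  false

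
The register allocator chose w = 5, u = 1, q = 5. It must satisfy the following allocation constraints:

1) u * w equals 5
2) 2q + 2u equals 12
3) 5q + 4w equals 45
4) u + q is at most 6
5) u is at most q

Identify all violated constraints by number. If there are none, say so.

All constraints are satisfied.

1) u * w = 1 * 5 = 5 — OK.
2) 2q + 2u = 2(5) + 2(1) = 12 — OK.
3) 5q + 4w = 5(5) + 4(5) = 45 — OK.
4) u + q = 1 + 5 = 6; 6 ≤ 6 — OK.
5) u = 1, q = 5; 1 ≤ 5 — OK.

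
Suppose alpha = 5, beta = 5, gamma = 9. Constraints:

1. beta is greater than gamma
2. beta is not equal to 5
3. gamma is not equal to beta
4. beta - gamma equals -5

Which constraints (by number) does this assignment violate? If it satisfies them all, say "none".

Constraints 1, 2, and 4 do not hold.

1. beta = 5, gamma = 9; 5 ≤ 9 (want >) — fails.
2. beta = 5, but 5 is required to differ — fails.
3. gamma = 9, beta = 5; distinct — holds.
4. beta - gamma = 5 - 9 = -4, not -5 — fails.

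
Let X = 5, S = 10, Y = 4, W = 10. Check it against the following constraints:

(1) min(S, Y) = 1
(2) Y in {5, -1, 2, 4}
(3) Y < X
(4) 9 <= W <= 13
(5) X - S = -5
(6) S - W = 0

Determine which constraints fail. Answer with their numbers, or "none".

No — constraint 1 is not satisfied.

(1) min(10, 4) = 4, not 1 — violated.
(2) Y = 4 is in {5, -1, 2, 4} — OK.
(3) Y = 4, X = 5; 4 < 5 — OK.
(4) W = 10 lies in [9, 13] — OK.
(5) X - S = 5 - 10 = -5 — OK.
(6) S - W = 10 - 10 = 0 — OK.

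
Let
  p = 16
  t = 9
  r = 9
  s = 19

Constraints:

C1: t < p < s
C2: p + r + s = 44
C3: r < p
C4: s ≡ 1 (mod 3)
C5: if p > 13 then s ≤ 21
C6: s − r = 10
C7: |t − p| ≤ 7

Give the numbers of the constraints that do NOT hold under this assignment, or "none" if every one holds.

C1: values 9 < 16 < 19 — OK.
C2: p + r + s = 16 + 9 + 19 = 44 — OK.
C3: r = 9, p = 16; 9 < 16 — OK.
C4: 19 mod 3 = 1 — OK.
C5: p = 16 > 13, so we need s ≤ 21; s = 19 ≤ 21 — OK.
C6: s − r = 19 − 9 = 10 — OK.
C7: |9 − 16| = 7; 7 ≤ 7 — OK.

None — every constraint holds.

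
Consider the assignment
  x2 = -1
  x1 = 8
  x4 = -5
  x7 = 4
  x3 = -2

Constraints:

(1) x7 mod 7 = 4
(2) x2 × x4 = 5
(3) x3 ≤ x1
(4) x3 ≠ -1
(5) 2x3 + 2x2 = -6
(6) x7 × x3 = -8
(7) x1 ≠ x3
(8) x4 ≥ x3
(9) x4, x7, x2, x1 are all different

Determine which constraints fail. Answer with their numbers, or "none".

Constraint 8 is violated.

(1) 4 mod 7 = 4 — holds.
(2) x2 × x4 = -1 × (-5) = 5 — holds.
(3) x3 = -2, x1 = 8; -2 ≤ 8 — holds.
(4) x3 = -2, and -2 ≠ -1 — holds.
(5) 2x3 + 2x2 = 2(-2) + 2(-1) = -6 — holds.
(6) x7 × x3 = 4 × (-2) = -8 — holds.
(7) x1 = 8, x3 = -2; distinct — holds.
(8) x4 = -5, x3 = -2; -5 < -2 (want ≥) — fails.
(9) values -5, 4, -1, 8 are pairwise distinct — holds.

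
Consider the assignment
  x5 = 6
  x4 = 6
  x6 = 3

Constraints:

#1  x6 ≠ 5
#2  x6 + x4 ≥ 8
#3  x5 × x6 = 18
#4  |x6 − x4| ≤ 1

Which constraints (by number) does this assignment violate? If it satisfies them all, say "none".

Constraint 4 is violated.

#1 x6 = 3, and 3 ≠ 5  ✔
#2 x6 + x4 = 3 + 6 = 9; 9 ≥ 8  ✔
#3 x5 × x6 = 6 × 3 = 18  ✔
#4 |3 − 6| = 3; 3 > 1, exceeds bound 1  ✘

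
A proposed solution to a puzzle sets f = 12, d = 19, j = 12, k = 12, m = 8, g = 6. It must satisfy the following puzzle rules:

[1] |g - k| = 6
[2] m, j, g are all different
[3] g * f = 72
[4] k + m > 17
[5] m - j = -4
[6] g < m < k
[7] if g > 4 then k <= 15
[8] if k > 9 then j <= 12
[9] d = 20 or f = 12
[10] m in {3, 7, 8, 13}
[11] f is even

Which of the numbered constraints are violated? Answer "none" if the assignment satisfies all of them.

[1] |6 - 12| = 6  OK
[2] values 8, 12, 6 are pairwise distinct  OK
[3] g * f = 6 * 12 = 72  OK
[4] k + m = 12 + 8 = 20; 20 > 17  OK
[5] m - j = 8 - 12 = -4  OK
[6] values 6 < 8 < 12  OK
[7] g = 6 > 4, so we need k ≤ 15; k = 12 ≤ 15  OK
[8] k = 12 > 9, so we need j ≤ 12; j = 12 ≤ 12  OK
[9] d = 19 ≠ 20, but f = 12 = 12 (second disjunct)  OK
[10] m = 8 is in {3, 7, 8, 13}  OK
[11] f = 12 is even  OK

No violations.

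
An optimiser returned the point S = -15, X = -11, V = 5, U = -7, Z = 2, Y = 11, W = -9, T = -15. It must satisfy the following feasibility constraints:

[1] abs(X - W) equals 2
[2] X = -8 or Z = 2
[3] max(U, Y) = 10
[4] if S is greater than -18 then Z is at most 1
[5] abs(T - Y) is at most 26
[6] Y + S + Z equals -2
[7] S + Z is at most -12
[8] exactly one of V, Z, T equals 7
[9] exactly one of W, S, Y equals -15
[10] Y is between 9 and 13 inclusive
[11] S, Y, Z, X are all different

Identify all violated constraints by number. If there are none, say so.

[1] abs(-11 - (-9)) = 2  ✓
[2] X = -11 ≠ -8, but Z = 2 = 2 (second disjunct)  ✓
[3] max(-7, 11) = 11, not 10  ✗
[4] S = -15 > -18, so we need Z ≤ 1; but Z = 2 > 1  ✗
[5] abs(-15 - 11) = 26; 26 ≤ 26  ✓
[6] Y + S + Z = 11 + (-15) + 2 = -2  ✓
[7] S + Z = -15 + 2 = -13; -13 ≤ -12  ✓
[8] V=5, Z=2, T=-15; 0 of them equal 7, not exactly one  ✗
[9] W=-9, S=-15, Y=11; 1 of them equals -15  ✓
[10] Y = 11 lies in [9, 13]  ✓
[11] values -15, 11, 2, -11 are pairwise distinct  ✓

Violated: 3, 4, and 8.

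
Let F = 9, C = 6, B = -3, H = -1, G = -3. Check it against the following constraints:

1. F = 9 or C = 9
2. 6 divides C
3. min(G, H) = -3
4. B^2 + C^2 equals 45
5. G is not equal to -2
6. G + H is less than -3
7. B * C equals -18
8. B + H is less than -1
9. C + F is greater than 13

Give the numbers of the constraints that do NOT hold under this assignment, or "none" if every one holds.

Yes — all constraints hold.

1. F = 9 = 9 (first disjunct) — holds.
2. 6 / 6 = 1, so 6 divides 6 — holds.
3. min(-3, -1) = -3 — holds.
4. B^2 + C^2 = (-3)^2 + 6^2 = 9 + 36 = 45 — holds.
5. G = -3, and -3 ≠ -2 — holds.
6. G + H = -3 + (-1) = -4; -4 < -3 — holds.
7. B * C = -3 * 6 = -18 — holds.
8. B + H = -3 + (-1) = -4; -4 < -1 — holds.
9. C + F = 6 + 9 = 15; 15 > 13 — holds.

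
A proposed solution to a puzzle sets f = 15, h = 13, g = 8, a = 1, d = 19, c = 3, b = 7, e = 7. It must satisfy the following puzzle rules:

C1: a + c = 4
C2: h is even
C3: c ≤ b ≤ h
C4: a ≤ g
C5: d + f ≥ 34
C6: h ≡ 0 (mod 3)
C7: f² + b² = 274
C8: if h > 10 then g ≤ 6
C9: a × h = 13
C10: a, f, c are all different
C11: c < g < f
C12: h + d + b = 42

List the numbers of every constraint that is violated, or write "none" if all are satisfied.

C1: a + c = 1 + 3 = 4 — holds.
C2: h = 13 is odd — does not hold.
C3: values 3 ≤ 7 ≤ 13 — holds.
C4: a = 1, g = 8; 1 ≤ 8 — holds.
C5: d + f = 19 + 15 = 34; 34 ≥ 34 — holds.
C6: 13 mod 3 = 1, not 0 — does not hold.
C7: f² + b² = 15² + 7² = 225 + 49 = 274 — holds.
C8: h = 13 > 10, so we need g ≤ 6; but g = 8 > 6 — does not hold.
C9: a × h = 1 × 13 = 13 — holds.
C10: values 1, 15, 3 are pairwise distinct — holds.
C11: values 3 < 8 < 15 — holds.
C12: h + d + b = 13 + 19 + 7 = 39, not 42 — does not hold.

The assignment fails constraints 2, 6, 8, and 12.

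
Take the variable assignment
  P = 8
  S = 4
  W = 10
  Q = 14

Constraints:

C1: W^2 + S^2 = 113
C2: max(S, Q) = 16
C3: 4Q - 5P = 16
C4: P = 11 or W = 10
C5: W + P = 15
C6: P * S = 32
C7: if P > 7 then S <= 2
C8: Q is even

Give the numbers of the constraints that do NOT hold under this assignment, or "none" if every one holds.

C1: W^2 + S^2 = 10^2 + 4^2 = 100 + 16 = 116, not 113 — violated.
C2: max(4, 14) = 14, not 16 — violated.
C3: 4Q - 5P = 4(14) - 5(8) = 16 — OK.
C4: P = 8 ≠ 11, but W = 10 = 10 (second disjunct) — OK.
C5: W + P = 10 + 8 = 18, not 15 — violated.
C6: P * S = 8 * 4 = 32 — OK.
C7: P = 8 > 7, so we need S ≤ 2; but S = 4 > 2 — violated.
C8: Q = 14 is even — OK.

No — constraints 1, 2, 5, and 7 are not satisfied.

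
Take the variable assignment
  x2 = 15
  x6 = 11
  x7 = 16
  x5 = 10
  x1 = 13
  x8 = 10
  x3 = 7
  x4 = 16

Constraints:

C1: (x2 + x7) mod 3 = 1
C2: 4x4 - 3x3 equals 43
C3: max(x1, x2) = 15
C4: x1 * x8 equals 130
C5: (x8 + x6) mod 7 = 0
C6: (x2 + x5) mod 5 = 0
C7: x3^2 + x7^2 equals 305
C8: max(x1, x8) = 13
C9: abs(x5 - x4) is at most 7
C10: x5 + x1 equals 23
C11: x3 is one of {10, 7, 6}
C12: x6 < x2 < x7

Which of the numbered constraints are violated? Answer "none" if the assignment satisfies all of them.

The assignment satisfies every constraint.

C1: x2 + x7 = 31; 31 mod 3 = 1 — satisfied.
C2: 4x4 - 3x3 = 4(16) - 3(7) = 43 — satisfied.
C3: max(13, 15) = 15 — satisfied.
C4: x1 * x8 = 13 * 10 = 130 — satisfied.
C5: x8 + x6 = 21; 21 mod 7 = 0 — satisfied.
C6: x2 + x5 = 25; 25 mod 5 = 0 — satisfied.
C7: x3^2 + x7^2 = 7^2 + 16^2 = 49 + 256 = 305 — satisfied.
C8: max(13, 10) = 13 — satisfied.
C9: abs(10 - 16) = 6; 6 ≤ 7 — satisfied.
C10: x5 + x1 = 10 + 13 = 23 — satisfied.
C11: x3 = 7 is in {10, 7, 6} — satisfied.
C12: values 11 < 15 < 16 — satisfied.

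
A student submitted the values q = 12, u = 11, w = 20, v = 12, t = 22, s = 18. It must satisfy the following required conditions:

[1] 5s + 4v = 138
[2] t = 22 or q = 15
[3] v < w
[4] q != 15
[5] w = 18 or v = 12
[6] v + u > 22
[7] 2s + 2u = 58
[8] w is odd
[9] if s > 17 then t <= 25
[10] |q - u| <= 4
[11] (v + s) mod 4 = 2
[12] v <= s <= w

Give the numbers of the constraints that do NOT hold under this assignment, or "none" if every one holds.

Violated: 8.

[1] 5s + 4v = 5(18) + 4(12) = 138 — holds.
[2] t = 22 = 22 (first disjunct) — holds.
[3] v = 12, w = 20; 12 < 20 — holds.
[4] q = 12, and 12 ≠ 15 — holds.
[5] w = 20 ≠ 18, but v = 12 = 12 (second disjunct) — holds.
[6] v + u = 12 + 11 = 23; 23 > 22 — holds.
[7] 2s + 2u = 2(18) + 2(11) = 58 — holds.
[8] w = 20 is even — does not hold.
[9] s = 18 > 17, so we need t ≤ 25; t = 22 ≤ 25 — holds.
[10] |12 - 11| = 1; 1 ≤ 4 — holds.
[11] v + s = 30; 30 mod 4 = 2 — holds.
[12] values 12 <= 18 <= 20 — holds.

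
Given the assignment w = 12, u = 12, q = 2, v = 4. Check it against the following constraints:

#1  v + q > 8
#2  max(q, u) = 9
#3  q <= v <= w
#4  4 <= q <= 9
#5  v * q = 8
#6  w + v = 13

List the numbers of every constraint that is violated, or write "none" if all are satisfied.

Constraints 1, 2, 4, and 6 do not hold.

#1 v + q = 4 + 2 = 6; 6 ≤ 8, bound 8 not met — does not hold.
#2 max(2, 12) = 12, not 9 — does not hold.
#3 values 2 <= 4 <= 12 — holds.
#4 q = 2 is outside [4, 9] — does not hold.
#5 v * q = 4 * 2 = 8 — holds.
#6 w + v = 12 + 4 = 16, not 13 — does not hold.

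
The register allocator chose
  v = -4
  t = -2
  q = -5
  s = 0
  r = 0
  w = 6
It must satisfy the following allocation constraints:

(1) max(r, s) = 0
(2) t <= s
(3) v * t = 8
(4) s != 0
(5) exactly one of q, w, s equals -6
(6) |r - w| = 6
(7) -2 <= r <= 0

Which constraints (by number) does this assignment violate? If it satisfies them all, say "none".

No — constraints 4 and 5 are not satisfied.

(1) max(0, 0) = 0  ✔
(2) t = -2, s = 0; -2 ≤ 0  ✔
(3) v * t = -4 * (-2) = 8  ✔
(4) s = 0, but 0 is required to differ  ✘
(5) q=-5, w=6, s=0; 0 of them equal -6, not exactly one  ✘
(6) |0 - 6| = 6  ✔
(7) r = 0 lies in [-2, 0]  ✔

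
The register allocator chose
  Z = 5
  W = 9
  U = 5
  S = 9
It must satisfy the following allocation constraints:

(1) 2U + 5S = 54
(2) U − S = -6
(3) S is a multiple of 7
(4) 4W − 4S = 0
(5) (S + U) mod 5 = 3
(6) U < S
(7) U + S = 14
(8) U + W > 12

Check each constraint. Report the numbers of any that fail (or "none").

Violated: 1, 2, 3, and 5.

(1) 2U + 5S = 2(5) + 5(9) = 55, not 54 — violated.
(2) U − S = 5 − 9 = -4, not -6 — violated.
(3) 9 = 7×1 + 2, so 7 does not divide 9 — violated.
(4) 4W − 4S = 4(9) − 4(9) = 0 — OK.
(5) S + U = 14; 14 mod 5 = 4, not 3 — violated.
(6) U = 5, S = 9; 5 < 9 — OK.
(7) U + S = 5 + 9 = 14 — OK.
(8) U + W = 5 + 9 = 14; 14 > 12 — OK.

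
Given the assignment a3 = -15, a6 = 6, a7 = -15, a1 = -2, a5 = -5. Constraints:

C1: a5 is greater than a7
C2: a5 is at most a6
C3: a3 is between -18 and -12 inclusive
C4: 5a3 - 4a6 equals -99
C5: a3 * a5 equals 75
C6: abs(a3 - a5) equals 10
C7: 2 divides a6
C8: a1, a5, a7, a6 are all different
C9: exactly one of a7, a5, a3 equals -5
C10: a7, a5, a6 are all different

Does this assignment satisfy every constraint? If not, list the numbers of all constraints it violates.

All constraints are satisfied.

C1: a5 = -5, a7 = -15; -5 > -15 — satisfied.
C2: a5 = -5, a6 = 6; -5 ≤ 6 — satisfied.
C3: a3 = -15 lies in [-18, -12] — satisfied.
C4: 5a3 - 4a6 = 5(-15) - 4(6) = -99 — satisfied.
C5: a3 * a5 = -15 * (-5) = 75 — satisfied.
C6: abs(-15 - (-5)) = 10 — satisfied.
C7: 6 / 2 = 3, so 2 divides 6 — satisfied.
C8: values -2, -5, -15, 6 are pairwise distinct — satisfied.
C9: a7=-15, a5=-5, a3=-15; 1 of them equals -5 — satisfied.
C10: values -15, -5, 6 are pairwise distinct — satisfied.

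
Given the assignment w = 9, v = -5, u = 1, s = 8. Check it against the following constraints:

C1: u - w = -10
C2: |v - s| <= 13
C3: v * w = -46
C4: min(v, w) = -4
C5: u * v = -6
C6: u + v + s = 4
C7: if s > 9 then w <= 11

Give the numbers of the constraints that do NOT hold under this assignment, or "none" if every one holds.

No — constraints 1, 3, 4, and 5 are not satisfied.

C1: u - w = 1 - 9 = -8, not -10 — does not hold.
C2: |-5 - 8| = 13; 13 ≤ 13 — holds.
C3: v * w = -5 * 9 = -45, not -46 — does not hold.
C4: min(-5, 9) = -5, not -4 — does not hold.
C5: u * v = 1 * (-5) = -5, not -6 — does not hold.
C6: u + v + s = 1 + (-5) + 8 = 4 — holds.
C7: s = 8, not > 9; antecedent false, conditional vacuously true — holds.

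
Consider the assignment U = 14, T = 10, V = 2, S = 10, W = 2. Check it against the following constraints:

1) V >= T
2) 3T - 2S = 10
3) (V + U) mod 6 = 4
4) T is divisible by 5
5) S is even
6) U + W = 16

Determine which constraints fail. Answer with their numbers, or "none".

Constraint 1 is violated.

1) V = 2, T = 10; 2 < 10 (want ≥) — fails.
2) 3T - 2S = 3(10) - 2(10) = 10 — holds.
3) V + U = 16; 16 mod 6 = 4 — holds.
4) 10 / 5 = 2, so 5 divides 10 — holds.
5) S = 10 is even — holds.
6) U + W = 14 + 2 = 16 — holds.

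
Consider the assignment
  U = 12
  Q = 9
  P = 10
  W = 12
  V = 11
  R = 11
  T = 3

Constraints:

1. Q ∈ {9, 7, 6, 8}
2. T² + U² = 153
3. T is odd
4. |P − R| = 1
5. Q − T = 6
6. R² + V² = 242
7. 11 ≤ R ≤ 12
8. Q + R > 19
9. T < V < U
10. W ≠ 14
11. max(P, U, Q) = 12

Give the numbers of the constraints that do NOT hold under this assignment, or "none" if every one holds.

1. Q = 9 is in {9, 7, 6, 8} — holds.
2. T² + U² = 3² + 12² = 9 + 144 = 153 — holds.
3. T = 3 is odd — holds.
4. |10 − 11| = 1 — holds.
5. Q − T = 9 − 3 = 6 — holds.
6. R² + V² = 11² + 11² = 121 + 121 = 242 — holds.
7. R = 11 lies in [11, 12] — holds.
8. Q + R = 9 + 11 = 20; 20 > 19 — holds.
9. values 3 < 11 < 12 — holds.
10. W = 12, and 12 ≠ 14 — holds.
11. max(10, 12, 9) = 12 — holds.

Yes — all constraints hold.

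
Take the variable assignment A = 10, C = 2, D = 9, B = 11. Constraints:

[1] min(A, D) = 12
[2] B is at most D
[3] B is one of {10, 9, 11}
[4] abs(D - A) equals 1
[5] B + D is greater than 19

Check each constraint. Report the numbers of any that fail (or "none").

Constraints 1 and 2 are violated.

[1] min(10, 9) = 9, not 12  ✘
[2] B = 11, D = 9; 11 > 9 (want ≤)  ✘
[3] B = 11 is in {10, 9, 11}  ✔
[4] abs(9 - 10) = 1  ✔
[5] B + D = 11 + 9 = 20; 20 > 19  ✔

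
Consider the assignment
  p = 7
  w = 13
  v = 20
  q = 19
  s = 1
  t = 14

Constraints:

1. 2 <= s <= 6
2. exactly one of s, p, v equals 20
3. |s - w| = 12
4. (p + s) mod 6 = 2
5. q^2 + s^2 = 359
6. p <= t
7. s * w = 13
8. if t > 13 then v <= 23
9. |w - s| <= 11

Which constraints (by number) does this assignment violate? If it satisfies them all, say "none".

1. s = 1 is outside [2, 6] — violated.
2. s=1, p=7, v=20; 1 of them equals 20 — OK.
3. |1 - 13| = 12 — OK.
4. p + s = 8; 8 mod 6 = 2 — OK.
5. q^2 + s^2 = 19^2 + 1^2 = 361 + 1 = 362, not 359 — violated.
6. p = 7, t = 14; 7 ≤ 14 — OK.
7. s * w = 1 * 13 = 13 — OK.
8. t = 14 > 13, so we need v ≤ 23; v = 20 ≤ 23 — OK.
9. |13 - 1| = 12; 12 > 11, exceeds bound 11 — violated.

No — constraints 1, 5, 9 are not satisfied.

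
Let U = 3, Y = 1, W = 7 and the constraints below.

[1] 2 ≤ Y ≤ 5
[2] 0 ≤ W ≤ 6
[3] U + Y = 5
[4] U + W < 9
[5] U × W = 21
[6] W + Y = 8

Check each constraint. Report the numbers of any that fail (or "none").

[1] Y = 1 is outside [2, 5] — does not hold.
[2] W = 7 is outside [0, 6] — does not hold.
[3] U + Y = 3 + 1 = 4, not 5 — does not hold.
[4] U + W = 3 + 7 = 10; 10 ≥ 9, bound 9 not met — does not hold.
[5] U × W = 3 × 7 = 21 — holds.
[6] W + Y = 7 + 1 = 8 — holds.

The assignment fails constraints 1, 2, 3, and 4.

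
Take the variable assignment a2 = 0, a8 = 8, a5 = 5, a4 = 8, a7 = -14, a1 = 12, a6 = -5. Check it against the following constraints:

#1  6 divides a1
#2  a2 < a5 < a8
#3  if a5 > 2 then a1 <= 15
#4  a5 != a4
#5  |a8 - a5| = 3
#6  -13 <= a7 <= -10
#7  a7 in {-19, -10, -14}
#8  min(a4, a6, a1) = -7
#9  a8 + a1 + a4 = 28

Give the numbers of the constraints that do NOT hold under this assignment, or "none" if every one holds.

#1 12 / 6 = 2, so 6 divides 12  yes
#2 values 0 < 5 < 8  yes
#3 a5 = 5 > 2, so we need a1 ≤ 15; a1 = 12 ≤ 15  yes
#4 a5 = 5, a4 = 8; distinct  yes
#5 |8 - 5| = 3  yes
#6 a7 = -14 is outside [-13, -10]  no
#7 a7 = -14 is in {-19, -10, -14}  yes
#8 min(8, -5, 12) = -5, not -7  no
#9 a8 + a1 + a4 = 8 + 12 + 8 = 28  yes

Violated: 6 and 8.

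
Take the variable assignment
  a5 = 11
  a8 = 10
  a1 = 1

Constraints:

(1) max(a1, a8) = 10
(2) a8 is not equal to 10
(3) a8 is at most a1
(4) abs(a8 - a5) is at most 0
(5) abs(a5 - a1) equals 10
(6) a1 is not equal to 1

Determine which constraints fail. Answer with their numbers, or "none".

Constraints 2, 3, 4, 6 are violated.

(1) max(1, 10) = 10 — holds.
(2) a8 = 10, but 10 is required to differ — fails.
(3) a8 = 10, a1 = 1; 10 > 1 (want ≤) — fails.
(4) abs(10 - 11) = 1; 1 > 0, exceeds bound 0 — fails.
(5) abs(11 - 1) = 10 — holds.
(6) a1 = 1, but 1 is required to differ — fails.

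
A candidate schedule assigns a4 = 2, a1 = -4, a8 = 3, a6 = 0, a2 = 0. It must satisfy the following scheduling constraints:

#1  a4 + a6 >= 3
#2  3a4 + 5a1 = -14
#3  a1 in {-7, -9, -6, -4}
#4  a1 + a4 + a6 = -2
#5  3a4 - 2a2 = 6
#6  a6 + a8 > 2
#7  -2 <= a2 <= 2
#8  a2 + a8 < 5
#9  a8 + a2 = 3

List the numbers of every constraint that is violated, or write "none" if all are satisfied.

#1 a4 + a6 = 2 + 0 = 2; 2 < 3, bound 3 not met  ✘
#2 3a4 + 5a1 = 3(2) + 5(-4) = -14  ✔
#3 a1 = -4 is in {-7, -9, -6, -4}  ✔
#4 a1 + a4 + a6 = -4 + 2 + 0 = -2  ✔
#5 3a4 - 2a2 = 3(2) - 2(0) = 6  ✔
#6 a6 + a8 = 0 + 3 = 3; 3 > 2  ✔
#7 a2 = 0 lies in [-2, 2]  ✔
#8 a2 + a8 = 0 + 3 = 3; 3 < 5  ✔
#9 a8 + a2 = 3 + 0 = 3  ✔

Constraint 1 does not hold.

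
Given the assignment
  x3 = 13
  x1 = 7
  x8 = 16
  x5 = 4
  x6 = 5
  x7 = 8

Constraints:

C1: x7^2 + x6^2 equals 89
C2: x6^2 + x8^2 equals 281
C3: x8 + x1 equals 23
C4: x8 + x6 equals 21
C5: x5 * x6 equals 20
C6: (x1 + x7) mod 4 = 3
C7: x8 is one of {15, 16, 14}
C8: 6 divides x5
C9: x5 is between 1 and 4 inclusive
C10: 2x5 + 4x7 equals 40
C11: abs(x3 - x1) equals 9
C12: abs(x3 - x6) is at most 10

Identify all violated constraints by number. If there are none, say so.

C1: x7^2 + x6^2 = 8^2 + 5^2 = 64 + 25 = 89  OK
C2: x6^2 + x8^2 = 5^2 + 16^2 = 25 + 256 = 281  OK
C3: x8 + x1 = 16 + 7 = 23  OK
C4: x8 + x6 = 16 + 5 = 21  OK
C5: x5 * x6 = 4 * 5 = 20  OK
C6: x1 + x7 = 15; 15 mod 4 = 3  OK
C7: x8 = 16 is in {15, 16, 14}  OK
C8: 4 = 6*0 + 4, so 6 does not divide 4  FAIL
C9: x5 = 4 lies in [1, 4]  OK
C10: 2x5 + 4x7 = 2(4) + 4(8) = 40  OK
C11: abs(13 - 7) = 6, not 9  FAIL
C12: abs(13 - 5) = 8; 8 ≤ 10  OK

Violated: 8, 11.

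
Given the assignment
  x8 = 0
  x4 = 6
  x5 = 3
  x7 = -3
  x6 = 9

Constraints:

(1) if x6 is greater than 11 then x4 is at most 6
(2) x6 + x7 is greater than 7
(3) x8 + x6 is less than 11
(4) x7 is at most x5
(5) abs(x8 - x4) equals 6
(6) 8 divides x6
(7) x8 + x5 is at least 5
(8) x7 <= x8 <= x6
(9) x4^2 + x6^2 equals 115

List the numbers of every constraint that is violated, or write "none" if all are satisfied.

Constraints 2, 6, 7, and 9 are violated.

(1) x6 = 9, not > 11; antecedent false, conditional vacuously true — satisfied.
(2) x6 + x7 = 9 + (-3) = 6; 6 ≤ 7, bound 7 not met — violated.
(3) x8 + x6 = 0 + 9 = 9; 9 < 11 — satisfied.
(4) x7 = -3, x5 = 3; -3 ≤ 3 — satisfied.
(5) abs(0 - 6) = 6 — satisfied.
(6) 9 = 8*1 + 1, so 8 does not divide 9 — violated.
(7) x8 + x5 = 0 + 3 = 3; 3 < 5, bound 5 not met — violated.
(8) values -3 <= 0 <= 9 — satisfied.
(9) x4^2 + x6^2 = 6^2 + 9^2 = 36 + 81 = 117, not 115 — violated.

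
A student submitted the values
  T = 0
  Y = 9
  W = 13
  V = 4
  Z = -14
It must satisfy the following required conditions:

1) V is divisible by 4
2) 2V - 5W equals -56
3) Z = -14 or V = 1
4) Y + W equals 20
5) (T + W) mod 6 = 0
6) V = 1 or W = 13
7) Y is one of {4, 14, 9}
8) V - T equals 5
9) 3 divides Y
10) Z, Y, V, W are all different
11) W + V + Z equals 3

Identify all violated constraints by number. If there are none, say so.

No — constraints 2, 4, 5, and 8 are not satisfied.

1) 4 / 4 = 1, so 4 divides 4  ✓
2) 2V - 5W = 2(4) - 5(13) = -57, not -56  ✗
3) Z = -14 = -14 (first disjunct)  ✓
4) Y + W = 9 + 13 = 22, not 20  ✗
5) T + W = 13; 13 mod 6 = 1, not 0  ✗
6) V = 4 ≠ 1, but W = 13 = 13 (second disjunct)  ✓
7) Y = 9 is in {4, 14, 9}  ✓
8) V - T = 4 - 0 = 4, not 5  ✗
9) 9 / 3 = 3, so 3 divides 9  ✓
10) values -14, 9, 4, 13 are pairwise distinct  ✓
11) W + V + Z = 13 + 4 + (-14) = 3  ✓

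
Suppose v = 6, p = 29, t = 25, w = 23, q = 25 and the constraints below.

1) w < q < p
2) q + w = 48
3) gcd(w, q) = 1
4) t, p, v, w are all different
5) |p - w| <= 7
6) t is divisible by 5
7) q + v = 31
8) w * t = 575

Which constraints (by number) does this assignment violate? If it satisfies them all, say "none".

1) values 23 < 25 < 29 — holds.
2) q + w = 25 + 23 = 48 — holds.
3) gcd(23, 25) = 1 — holds.
4) values 25, 29, 6, 23 are pairwise distinct — holds.
5) |29 - 23| = 6; 6 ≤ 7 — holds.
6) 25 / 5 = 5, so 5 divides 25 — holds.
7) q + v = 25 + 6 = 31 — holds.
8) w * t = 23 * 25 = 575 — holds.

No violations.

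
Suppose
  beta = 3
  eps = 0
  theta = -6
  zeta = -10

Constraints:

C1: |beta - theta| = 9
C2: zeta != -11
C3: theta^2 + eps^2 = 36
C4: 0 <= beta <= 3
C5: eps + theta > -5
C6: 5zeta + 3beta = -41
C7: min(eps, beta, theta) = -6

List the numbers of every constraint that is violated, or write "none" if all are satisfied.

C1: |3 - (-6)| = 9 — holds.
C2: zeta = -10, and -10 ≠ -11 — holds.
C3: theta^2 + eps^2 = (-6)^2 + 0^2 = 36 + 0 = 36 — holds.
C4: beta = 3 lies in [0, 3] — holds.
C5: eps + theta = 0 + (-6) = -6; -6 ≤ -5, bound -5 not met — fails.
C6: 5zeta + 3beta = 5(-10) + 3(3) = -41 — holds.
C7: min(0, 3, -6) = -6 — holds.

Constraint 5 is violated.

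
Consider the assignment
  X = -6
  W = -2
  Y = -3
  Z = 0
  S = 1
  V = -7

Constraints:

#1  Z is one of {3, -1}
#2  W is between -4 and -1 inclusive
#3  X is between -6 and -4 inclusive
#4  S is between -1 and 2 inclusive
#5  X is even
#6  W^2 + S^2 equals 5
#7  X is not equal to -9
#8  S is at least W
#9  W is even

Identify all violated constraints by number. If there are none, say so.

#1 Z = 0 is not in {3, -1} — violated.
#2 W = -2 lies in [-4, -1] — OK.
#3 X = -6 lies in [-6, -4] — OK.
#4 S = 1 lies in [-1, 2] — OK.
#5 X = -6 is even — OK.
#6 W^2 + S^2 = (-2)^2 + 1^2 = 4 + 1 = 5 — OK.
#7 X = -6, and -6 ≠ -9 — OK.
#8 S = 1, W = -2; 1 ≥ -2 — OK.
#9 W = -2 is even — OK.

Constraint 1 does not hold.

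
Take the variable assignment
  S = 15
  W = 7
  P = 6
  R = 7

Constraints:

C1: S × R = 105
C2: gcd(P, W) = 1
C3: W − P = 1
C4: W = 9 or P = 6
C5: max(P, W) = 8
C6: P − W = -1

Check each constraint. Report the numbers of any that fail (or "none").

Constraint 5 does not hold.

C1: S × R = 15 × 7 = 105 — OK.
C2: gcd(6, 7) = 1 — OK.
C3: W − P = 7 − 6 = 1 — OK.
C4: W = 7 ≠ 9, but P = 6 = 6 (second disjunct) — OK.
C5: max(6, 7) = 7, not 8 — violated.
C6: P − W = 6 − 7 = -1 — OK.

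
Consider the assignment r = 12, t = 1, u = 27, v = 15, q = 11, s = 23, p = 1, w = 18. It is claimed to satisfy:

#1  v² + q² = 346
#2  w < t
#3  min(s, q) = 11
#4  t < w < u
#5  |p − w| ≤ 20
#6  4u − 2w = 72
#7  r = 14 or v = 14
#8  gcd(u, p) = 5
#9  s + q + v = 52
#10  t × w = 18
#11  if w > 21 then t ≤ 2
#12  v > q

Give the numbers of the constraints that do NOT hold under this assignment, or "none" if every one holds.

#1 v² + q² = 15² + 11² = 225 + 121 = 346 — satisfied.
#2 w = 18, t = 1; 18 ≥ 1 (want <) — violated.
#3 min(23, 11) = 11 — satisfied.
#4 values 1 < 18 < 27 — satisfied.
#5 |1 − 18| = 17; 17 ≤ 20 — satisfied.
#6 4u − 2w = 4(27) − 2(18) = 72 — satisfied.
#7 r = 12 ≠ 14 and v = 15 ≠ 14; both disjuncts false — violated.
#8 gcd(27, 1) = 1, not 5 — violated.
#9 s + q + v = 23 + 11 + 15 = 49, not 52 — violated.
#10 t × w = 1 × 18 = 18 — satisfied.
#11 w = 18, not > 21; antecedent false, conditional vacuously true — satisfied.
#12 v = 15, q = 11; 15 > 11 — satisfied.

Constraints 2, 7, 8, and 9 are violated.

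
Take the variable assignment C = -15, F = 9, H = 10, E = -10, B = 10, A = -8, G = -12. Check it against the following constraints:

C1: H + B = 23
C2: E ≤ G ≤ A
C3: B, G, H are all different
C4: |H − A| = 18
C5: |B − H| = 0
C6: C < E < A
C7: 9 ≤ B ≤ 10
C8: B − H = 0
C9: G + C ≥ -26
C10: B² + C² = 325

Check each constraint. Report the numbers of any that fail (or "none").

Constraints 1, 2, 3, and 9 do not hold.

C1: H + B = 10 + 10 = 20, not 23 — fails.
C2: values -10, -12, -8; E = -10 is not ≤ G = -12 — fails.
C3: B = H = 10, not all different — fails.
C4: |10 − (-8)| = 18 — holds.
C5: |10 − 10| = 0 — holds.
C6: values -15 < -10 < -8 — holds.
C7: B = 10 lies in [9, 10] — holds.
C8: B − H = 10 − 10 = 0 — holds.
C9: G + C = -12 + (-15) = -27; -27 < -26, bound -26 not met — fails.
C10: B² + C² = 10² + (-15)² = 100 + 225 = 325 — holds.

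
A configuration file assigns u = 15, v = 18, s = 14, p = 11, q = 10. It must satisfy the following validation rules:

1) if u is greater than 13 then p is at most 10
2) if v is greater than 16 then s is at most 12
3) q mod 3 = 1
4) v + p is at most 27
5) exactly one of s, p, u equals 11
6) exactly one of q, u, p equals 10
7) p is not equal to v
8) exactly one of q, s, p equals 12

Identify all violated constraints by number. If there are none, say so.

1) u = 15 > 13, so we need p ≤ 10; but p = 11 > 10 — violated.
2) v = 18 > 16, so we need s ≤ 12; but s = 14 > 12 — violated.
3) 10 mod 3 = 1 — OK.
4) v + p = 18 + 11 = 29; 29 > 27, bound 27 not met — violated.
5) s=14, p=11, u=15; 1 of them equals 11 — OK.
6) q=10, u=15, p=11; 1 of them equals 10 — OK.
7) p = 11, v = 18; distinct — OK.
8) q=10, s=14, p=11; 0 of them equal 12, not exactly one — violated.

Violated: 1, 2, 4, 8.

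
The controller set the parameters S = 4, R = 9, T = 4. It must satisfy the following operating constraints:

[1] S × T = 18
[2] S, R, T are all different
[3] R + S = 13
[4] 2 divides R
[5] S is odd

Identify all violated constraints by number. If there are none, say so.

[1] S × T = 4 × 4 = 16, not 18  false
[2] S = T = 4, not all different  false
[3] R + S = 9 + 4 = 13  true
[4] 9 = 2×4 + 1, so 2 does not divide 9  false
[5] S = 4 is even  false

No — constraints 1, 2, 4, and 5 are not satisfied.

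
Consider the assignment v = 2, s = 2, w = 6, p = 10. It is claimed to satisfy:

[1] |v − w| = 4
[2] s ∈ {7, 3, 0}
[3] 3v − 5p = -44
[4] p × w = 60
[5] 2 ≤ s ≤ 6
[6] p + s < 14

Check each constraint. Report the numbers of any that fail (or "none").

[1] |2 − 6| = 4  holds
[2] s = 2 is not in {7, 3, 0}  fails
[3] 3v − 5p = 3(2) − 5(10) = -44  holds
[4] p × w = 10 × 6 = 60  holds
[5] s = 2 lies in [2, 6]  holds
[6] p + s = 10 + 2 = 12; 12 < 14  holds

No — constraint 2 is not satisfied.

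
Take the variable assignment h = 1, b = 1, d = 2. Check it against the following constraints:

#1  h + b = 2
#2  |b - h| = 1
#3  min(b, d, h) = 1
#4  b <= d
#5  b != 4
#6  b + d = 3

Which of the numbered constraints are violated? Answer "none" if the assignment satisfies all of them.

Constraint 2 is violated.

#1 h + b = 1 + 1 = 2 — holds.
#2 |1 - 1| = 0, not 1 — does not hold.
#3 min(1, 2, 1) = 1 — holds.
#4 b = 1, d = 2; 1 ≤ 2 — holds.
#5 b = 1, and 1 ≠ 4 — holds.
#6 b + d = 1 + 2 = 3 — holds.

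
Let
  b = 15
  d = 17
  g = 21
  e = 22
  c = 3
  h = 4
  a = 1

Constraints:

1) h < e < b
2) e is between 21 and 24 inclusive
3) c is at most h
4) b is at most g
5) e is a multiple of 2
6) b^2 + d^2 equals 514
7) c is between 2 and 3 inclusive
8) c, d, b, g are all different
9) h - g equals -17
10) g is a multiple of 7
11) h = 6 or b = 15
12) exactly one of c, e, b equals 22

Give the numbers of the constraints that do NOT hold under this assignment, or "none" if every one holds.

The assignment fails constraint 1.

1) values 4, 22, 15; e = 22 is not < b = 15 — fails.
2) e = 22 lies in [21, 24] — holds.
3) c = 3, h = 4; 3 ≤ 4 — holds.
4) b = 15, g = 21; 15 ≤ 21 — holds.
5) 22 / 2 = 11, so 2 divides 22 — holds.
6) b^2 + d^2 = 15^2 + 17^2 = 225 + 289 = 514 — holds.
7) c = 3 lies in [2, 3] — holds.
8) values 3, 17, 15, 21 are pairwise distinct — holds.
9) h - g = 4 - 21 = -17 — holds.
10) 21 / 7 = 3, so 7 divides 21 — holds.
11) h = 4 ≠ 6, but b = 15 = 15 (second disjunct) — holds.
12) c=3, e=22, b=15; 1 of them equals 22 — holds.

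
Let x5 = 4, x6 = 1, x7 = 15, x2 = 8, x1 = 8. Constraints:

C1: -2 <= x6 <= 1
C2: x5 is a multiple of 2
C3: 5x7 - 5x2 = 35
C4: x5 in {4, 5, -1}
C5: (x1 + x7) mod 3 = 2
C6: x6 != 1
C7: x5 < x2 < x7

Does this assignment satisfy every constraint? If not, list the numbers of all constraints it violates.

Constraint 6 is violated.

C1: x6 = 1 lies in [-2, 1] — satisfied.
C2: 4 / 2 = 2, so 2 divides 4 — satisfied.
C3: 5x7 - 5x2 = 5(15) - 5(8) = 35 — satisfied.
C4: x5 = 4 is in {4, 5, -1} — satisfied.
C5: x1 + x7 = 23; 23 mod 3 = 2 — satisfied.
C6: x6 = 1, but 1 is required to differ — violated.
C7: values 4 < 8 < 15 — satisfied.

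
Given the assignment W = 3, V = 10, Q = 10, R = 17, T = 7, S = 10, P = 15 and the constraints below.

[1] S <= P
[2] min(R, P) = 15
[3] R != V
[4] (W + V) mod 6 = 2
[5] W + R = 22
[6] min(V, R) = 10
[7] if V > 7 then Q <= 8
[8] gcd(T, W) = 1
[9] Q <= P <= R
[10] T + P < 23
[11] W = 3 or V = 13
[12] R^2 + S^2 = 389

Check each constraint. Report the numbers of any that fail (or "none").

Constraints 4, 5, and 7 are violated.

[1] S = 10, P = 15; 10 ≤ 15  OK
[2] min(17, 15) = 15  OK
[3] R = 17, V = 10; distinct  OK
[4] W + V = 13; 13 mod 6 = 1, not 2  FAIL
[5] W + R = 3 + 17 = 20, not 22  FAIL
[6] min(10, 17) = 10  OK
[7] V = 10 > 7, so we need Q ≤ 8; but Q = 10 > 8  FAIL
[8] gcd(7, 3) = 1  OK
[9] values 10 <= 15 <= 17  OK
[10] T + P = 7 + 15 = 22; 22 < 23  OK
[11] W = 3 = 3 (first disjunct)  OK
[12] R^2 + S^2 = 17^2 + 10^2 = 289 + 100 = 389  OK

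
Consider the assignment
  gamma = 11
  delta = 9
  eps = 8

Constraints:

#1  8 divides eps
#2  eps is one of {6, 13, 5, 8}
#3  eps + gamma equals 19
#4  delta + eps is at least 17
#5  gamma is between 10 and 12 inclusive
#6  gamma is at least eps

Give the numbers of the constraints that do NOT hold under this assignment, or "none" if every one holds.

#1 8 / 8 = 1, so 8 divides 8 — holds.
#2 eps = 8 is in {6, 13, 5, 8} — holds.
#3 eps + gamma = 8 + 11 = 19 — holds.
#4 delta + eps = 9 + 8 = 17; 17 ≥ 17 — holds.
#5 gamma = 11 lies in [10, 12] — holds.
#6 gamma = 11, eps = 8; 11 ≥ 8 — holds.

Yes — all constraints hold.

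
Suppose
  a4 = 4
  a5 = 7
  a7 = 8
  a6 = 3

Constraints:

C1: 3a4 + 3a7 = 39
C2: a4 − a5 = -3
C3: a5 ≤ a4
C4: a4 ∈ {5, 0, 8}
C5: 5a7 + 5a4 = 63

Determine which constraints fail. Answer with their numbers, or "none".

C1: 3a4 + 3a7 = 3(4) + 3(8) = 36, not 39  ✗
C2: a4 − a5 = 4 − 7 = -3  ✓
C3: a5 = 7, a4 = 4; 7 > 4 (want ≤)  ✗
C4: a4 = 4 is not in {5, 0, 8}  ✗
C5: 5a7 + 5a4 = 5(8) + 5(4) = 60, not 63  ✗

Violated: 1, 3, 4, and 5.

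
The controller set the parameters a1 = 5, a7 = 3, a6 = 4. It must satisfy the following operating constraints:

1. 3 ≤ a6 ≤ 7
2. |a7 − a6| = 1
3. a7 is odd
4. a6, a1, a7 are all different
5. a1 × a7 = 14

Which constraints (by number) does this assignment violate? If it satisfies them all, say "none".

Constraint 5 does not hold.

1. a6 = 4 lies in [3, 7]  ✓
2. |3 − 4| = 1  ✓
3. a7 = 3 is odd  ✓
4. values 4, 5, 3 are pairwise distinct  ✓
5. a1 × a7 = 5 × 3 = 15, not 14  ✗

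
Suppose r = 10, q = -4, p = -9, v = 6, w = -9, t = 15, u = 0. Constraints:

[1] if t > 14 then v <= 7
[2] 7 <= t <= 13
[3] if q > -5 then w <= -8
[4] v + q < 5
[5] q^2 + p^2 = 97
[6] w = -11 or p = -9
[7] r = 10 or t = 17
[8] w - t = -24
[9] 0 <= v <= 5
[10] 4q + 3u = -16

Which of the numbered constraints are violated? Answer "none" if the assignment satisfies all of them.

[1] t = 15 > 14, so we need v ≤ 7; v = 6 ≤ 7  true
[2] t = 15 is outside [7, 13]  false
[3] q = -4 > -5, so we need w ≤ -8; w = -9 ≤ -8  true
[4] v + q = 6 + (-4) = 2; 2 < 5  true
[5] q^2 + p^2 = (-4)^2 + (-9)^2 = 16 + 81 = 97  true
[6] w = -9 ≠ -11, but p = -9 = -9 (second disjunct)  true
[7] r = 10 = 10 (first disjunct)  true
[8] w - t = -9 - 15 = -24  true
[9] v = 6 is outside [0, 5]  false
[10] 4q + 3u = 4(-4) + 3(0) = -16  true

Constraints 2, 9 are violated.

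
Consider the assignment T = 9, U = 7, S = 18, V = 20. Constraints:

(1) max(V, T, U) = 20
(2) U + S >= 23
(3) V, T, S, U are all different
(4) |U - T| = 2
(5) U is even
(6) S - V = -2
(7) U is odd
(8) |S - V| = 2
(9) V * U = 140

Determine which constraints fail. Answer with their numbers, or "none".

(1) max(20, 9, 7) = 20 — holds.
(2) U + S = 7 + 18 = 25; 25 ≥ 23 — holds.
(3) values 20, 9, 18, 7 are pairwise distinct — holds.
(4) |7 - 9| = 2 — holds.
(5) U = 7 is odd — fails.
(6) S - V = 18 - 20 = -2 — holds.
(7) U = 7 is odd — holds.
(8) |18 - 20| = 2 — holds.
(9) V * U = 20 * 7 = 140 — holds.

The assignment fails constraint 5.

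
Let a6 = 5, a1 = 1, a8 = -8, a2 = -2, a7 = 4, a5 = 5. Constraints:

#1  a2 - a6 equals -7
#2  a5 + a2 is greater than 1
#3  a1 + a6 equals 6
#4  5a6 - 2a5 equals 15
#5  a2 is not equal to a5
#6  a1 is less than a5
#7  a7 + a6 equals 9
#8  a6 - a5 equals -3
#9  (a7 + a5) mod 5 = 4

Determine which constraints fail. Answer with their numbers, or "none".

#1 a2 - a6 = -2 - 5 = -7 — satisfied.
#2 a5 + a2 = 5 + (-2) = 3; 3 > 1 — satisfied.
#3 a1 + a6 = 1 + 5 = 6 — satisfied.
#4 5a6 - 2a5 = 5(5) - 2(5) = 15 — satisfied.
#5 a2 = -2, a5 = 5; distinct — satisfied.
#6 a1 = 1, a5 = 5; 1 < 5 — satisfied.
#7 a7 + a6 = 4 + 5 = 9 — satisfied.
#8 a6 - a5 = 5 - 5 = 0, not -3 — violated.
#9 a7 + a5 = 9; 9 mod 5 = 4 — satisfied.

The assignment fails constraint 8.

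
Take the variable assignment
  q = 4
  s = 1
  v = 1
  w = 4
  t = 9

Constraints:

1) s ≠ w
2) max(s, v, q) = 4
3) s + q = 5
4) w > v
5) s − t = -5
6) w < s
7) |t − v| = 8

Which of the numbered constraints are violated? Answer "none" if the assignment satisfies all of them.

The assignment fails constraints 5 and 6.

1) s = 1, w = 4; distinct — holds.
2) max(1, 1, 4) = 4 — holds.
3) s + q = 1 + 4 = 5 — holds.
4) w = 4, v = 1; 4 > 1 — holds.
5) s − t = 1 − 9 = -8, not -5 — fails.
6) w = 4, s = 1; 4 ≥ 1 (want <) — fails.
7) |9 − 1| = 8 — holds.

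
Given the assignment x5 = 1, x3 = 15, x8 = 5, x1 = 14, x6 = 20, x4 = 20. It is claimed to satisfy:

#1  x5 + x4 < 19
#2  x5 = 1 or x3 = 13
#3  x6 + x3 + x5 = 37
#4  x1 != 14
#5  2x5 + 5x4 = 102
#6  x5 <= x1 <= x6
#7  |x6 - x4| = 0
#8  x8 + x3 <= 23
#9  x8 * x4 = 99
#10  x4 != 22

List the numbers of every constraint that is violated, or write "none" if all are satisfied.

Violated: 1, 3, 4, 9.

#1 x5 + x4 = 1 + 20 = 21; 21 ≥ 19, bound 19 not met — violated.
#2 x5 = 1 = 1 (first disjunct) — OK.
#3 x6 + x3 + x5 = 20 + 15 + 1 = 36, not 37 — violated.
#4 x1 = 14, but 14 is required to differ — violated.
#5 2x5 + 5x4 = 2(1) + 5(20) = 102 — OK.
#6 values 1 <= 14 <= 20 — OK.
#7 |20 - 20| = 0 — OK.
#8 x8 + x3 = 5 + 15 = 20; 20 ≤ 23 — OK.
#9 x8 * x4 = 5 * 20 = 100, not 99 — violated.
#10 x4 = 20, and 20 ≠ 22 — OK.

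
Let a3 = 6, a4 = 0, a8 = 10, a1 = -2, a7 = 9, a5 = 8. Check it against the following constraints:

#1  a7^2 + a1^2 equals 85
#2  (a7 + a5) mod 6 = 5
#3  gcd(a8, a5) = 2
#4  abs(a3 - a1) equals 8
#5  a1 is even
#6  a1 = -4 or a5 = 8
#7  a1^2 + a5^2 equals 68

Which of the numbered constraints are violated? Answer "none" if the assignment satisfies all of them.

None — every constraint holds.

#1 a7^2 + a1^2 = 9^2 + (-2)^2 = 81 + 4 = 85 — satisfied.
#2 a7 + a5 = 17; 17 mod 6 = 5 — satisfied.
#3 gcd(10, 8) = 2 — satisfied.
#4 abs(6 - (-2)) = 8 — satisfied.
#5 a1 = -2 is even — satisfied.
#6 a1 = -2 ≠ -4, but a5 = 8 = 8 (second disjunct) — satisfied.
#7 a1^2 + a5^2 = (-2)^2 + 8^2 = 4 + 64 = 68 — satisfied.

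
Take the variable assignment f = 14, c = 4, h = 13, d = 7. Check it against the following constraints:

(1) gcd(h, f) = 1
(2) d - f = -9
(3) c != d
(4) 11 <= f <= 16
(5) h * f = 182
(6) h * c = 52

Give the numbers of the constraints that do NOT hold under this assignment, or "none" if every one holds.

Violated: 2.

(1) gcd(13, 14) = 1  holds
(2) d - f = 7 - 14 = -7, not -9  fails
(3) c = 4, d = 7; distinct  holds
(4) f = 14 lies in [11, 16]  holds
(5) h * f = 13 * 14 = 182  holds
(6) h * c = 13 * 4 = 52  holds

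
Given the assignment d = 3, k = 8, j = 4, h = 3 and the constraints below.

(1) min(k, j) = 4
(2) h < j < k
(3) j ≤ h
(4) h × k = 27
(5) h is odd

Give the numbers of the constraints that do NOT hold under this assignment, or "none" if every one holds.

Violated: 3, 4.

(1) min(8, 4) = 4  ✓
(2) values 3 < 4 < 8  ✓
(3) j = 4, h = 3; 4 > 3 (want ≤)  ✗
(4) h × k = 3 × 8 = 24, not 27  ✗
(5) h = 3 is odd  ✓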